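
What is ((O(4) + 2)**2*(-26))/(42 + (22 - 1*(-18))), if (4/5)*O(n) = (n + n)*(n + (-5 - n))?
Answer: -29952/41 ≈ -730.54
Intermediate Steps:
O(n) = -25*n/2 (O(n) = 5*((n + n)*(n + (-5 - n)))/4 = 5*((2*n)*(-5))/4 = 5*(-10*n)/4 = -25*n/2)
((O(4) + 2)**2*(-26))/(42 + (22 - 1*(-18))) = ((-25/2*4 + 2)**2*(-26))/(42 + (22 - 1*(-18))) = ((-50 + 2)**2*(-26))/(42 + (22 + 18)) = ((-48)**2*(-26))/(42 + 40) = (2304*(-26))/82 = -59904*1/82 = -29952/41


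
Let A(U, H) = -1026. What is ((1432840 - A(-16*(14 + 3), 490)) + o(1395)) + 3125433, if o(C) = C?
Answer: 4560694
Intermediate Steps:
((1432840 - A(-16*(14 + 3), 490)) + o(1395)) + 3125433 = ((1432840 - 1*(-1026)) + 1395) + 3125433 = ((1432840 + 1026) + 1395) + 3125433 = (1433866 + 1395) + 3125433 = 1435261 + 3125433 = 4560694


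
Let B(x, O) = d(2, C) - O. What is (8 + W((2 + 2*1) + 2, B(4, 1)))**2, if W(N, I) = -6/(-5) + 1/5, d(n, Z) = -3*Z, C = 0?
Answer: 2209/25 ≈ 88.360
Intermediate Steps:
B(x, O) = -O (B(x, O) = -3*0 - O = 0 - O = -O)
W(N, I) = 7/5 (W(N, I) = -6*(-1/5) + 1*(1/5) = 6/5 + 1/5 = 7/5)
(8 + W((2 + 2*1) + 2, B(4, 1)))**2 = (8 + 7/5)**2 = (47/5)**2 = 2209/25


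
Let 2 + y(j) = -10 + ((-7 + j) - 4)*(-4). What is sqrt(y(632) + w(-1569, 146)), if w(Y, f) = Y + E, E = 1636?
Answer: I*sqrt(2429) ≈ 49.285*I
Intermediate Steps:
w(Y, f) = 1636 + Y (w(Y, f) = Y + 1636 = 1636 + Y)
y(j) = 32 - 4*j (y(j) = -2 + (-10 + ((-7 + j) - 4)*(-4)) = -2 + (-10 + (-11 + j)*(-4)) = -2 + (-10 + (44 - 4*j)) = -2 + (34 - 4*j) = 32 - 4*j)
sqrt(y(632) + w(-1569, 146)) = sqrt((32 - 4*632) + (1636 - 1569)) = sqrt((32 - 2528) + 67) = sqrt(-2496 + 67) = sqrt(-2429) = I*sqrt(2429)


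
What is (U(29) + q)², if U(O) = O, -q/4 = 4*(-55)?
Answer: 826281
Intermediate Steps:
q = 880 (q = -16*(-55) = -4*(-220) = 880)
(U(29) + q)² = (29 + 880)² = 909² = 826281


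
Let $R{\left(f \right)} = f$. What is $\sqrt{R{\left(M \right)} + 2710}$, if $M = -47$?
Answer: $\sqrt{2663} \approx 51.604$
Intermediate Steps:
$\sqrt{R{\left(M \right)} + 2710} = \sqrt{-47 + 2710} = \sqrt{2663}$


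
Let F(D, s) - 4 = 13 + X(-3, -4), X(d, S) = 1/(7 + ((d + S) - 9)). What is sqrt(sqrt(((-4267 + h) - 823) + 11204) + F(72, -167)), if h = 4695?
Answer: sqrt(152 + 27*sqrt(1201))/3 ≈ 10.993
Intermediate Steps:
X(d, S) = 1/(-2 + S + d) (X(d, S) = 1/(7 + ((S + d) - 9)) = 1/(7 + (-9 + S + d)) = 1/(-2 + S + d))
F(D, s) = 152/9 (F(D, s) = 4 + (13 + 1/(-2 - 4 - 3)) = 4 + (13 + 1/(-9)) = 4 + (13 - 1/9) = 4 + 116/9 = 152/9)
sqrt(sqrt(((-4267 + h) - 823) + 11204) + F(72, -167)) = sqrt(sqrt(((-4267 + 4695) - 823) + 11204) + 152/9) = sqrt(sqrt((428 - 823) + 11204) + 152/9) = sqrt(sqrt(-395 + 11204) + 152/9) = sqrt(sqrt(10809) + 152/9) = sqrt(3*sqrt(1201) + 152/9) = sqrt(152/9 + 3*sqrt(1201))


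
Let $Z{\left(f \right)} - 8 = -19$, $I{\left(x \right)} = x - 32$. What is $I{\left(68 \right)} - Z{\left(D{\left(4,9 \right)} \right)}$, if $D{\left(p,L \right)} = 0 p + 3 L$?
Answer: $47$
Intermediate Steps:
$D{\left(p,L \right)} = 3 L$ ($D{\left(p,L \right)} = 0 + 3 L = 3 L$)
$I{\left(x \right)} = -32 + x$
$Z{\left(f \right)} = -11$ ($Z{\left(f \right)} = 8 - 19 = -11$)
$I{\left(68 \right)} - Z{\left(D{\left(4,9 \right)} \right)} = \left(-32 + 68\right) - -11 = 36 + 11 = 47$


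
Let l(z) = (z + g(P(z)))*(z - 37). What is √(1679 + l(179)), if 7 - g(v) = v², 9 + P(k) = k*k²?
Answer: I*√4670949449635709 ≈ 6.8344e+7*I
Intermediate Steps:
P(k) = -9 + k³ (P(k) = -9 + k*k² = -9 + k³)
g(v) = 7 - v²
l(z) = (-37 + z)*(7 + z - (-9 + z³)²) (l(z) = (z + (7 - (-9 + z³)²))*(z - 37) = (7 + z - (-9 + z³)²)*(-37 + z) = (-37 + z)*(7 + z - (-9 + z³)²))
√(1679 + l(179)) = √(1679 + (-259 + 179² - 30*179 + 37*(-9 + 179³)² - 1*179*(-9 + 179³)²)) = √(1679 + (-259 + 32041 - 5370 + 37*(-9 + 5735339)² - 1*179*(-9 + 5735339)²)) = √(1679 + (-259 + 32041 - 5370 + 37*5735330² - 1*179*5735330²)) = √(1679 + (-259 + 32041 - 5370 + 37*32894010208900 - 1*179*32894010208900)) = √(1679 + (-259 + 32041 - 5370 + 1217078377729300 - 5888027827393100)) = √(1679 - 4670949449637388) = √(-4670949449635709) = I*√4670949449635709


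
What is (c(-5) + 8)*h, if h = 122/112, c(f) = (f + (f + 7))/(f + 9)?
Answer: 1769/224 ≈ 7.8973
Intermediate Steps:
c(f) = (7 + 2*f)/(9 + f) (c(f) = (f + (7 + f))/(9 + f) = (7 + 2*f)/(9 + f))
h = 61/56 (h = 122*(1/112) = 61/56 ≈ 1.0893)
(c(-5) + 8)*h = ((7 + 2*(-5))/(9 - 5) + 8)*(61/56) = ((7 - 10)/4 + 8)*(61/56) = ((¼)*(-3) + 8)*(61/56) = (-¾ + 8)*(61/56) = (29/4)*(61/56) = 1769/224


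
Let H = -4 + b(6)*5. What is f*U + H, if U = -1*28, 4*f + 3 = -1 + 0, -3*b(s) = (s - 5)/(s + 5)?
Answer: 787/33 ≈ 23.848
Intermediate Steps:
b(s) = -(-5 + s)/(3*(5 + s)) (b(s) = -(s - 5)/(3*(s + 5)) = -(-5 + s)/(3*(5 + s)))
f = -1 (f = -¾ + (-1 + 0)/4 = -¾ + (¼)*(-1) = -¾ - ¼ = -1)
U = -28
H = -137/33 (H = -4 + ((5 - 1*6)/(3*(5 + 6)))*5 = -4 + ((⅓)*(5 - 6)/11)*5 = -4 + ((⅓)*(1/11)*(-1))*5 = -4 - 1/33*5 = -4 - 5/33 = -137/33 ≈ -4.1515)
f*U + H = -1*(-28) - 137/33 = 28 - 137/33 = 787/33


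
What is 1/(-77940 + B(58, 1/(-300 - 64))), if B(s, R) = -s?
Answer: -1/77998 ≈ -1.2821e-5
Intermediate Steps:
1/(-77940 + B(58, 1/(-300 - 64))) = 1/(-77940 - 1*58) = 1/(-77940 - 58) = 1/(-77998) = -1/77998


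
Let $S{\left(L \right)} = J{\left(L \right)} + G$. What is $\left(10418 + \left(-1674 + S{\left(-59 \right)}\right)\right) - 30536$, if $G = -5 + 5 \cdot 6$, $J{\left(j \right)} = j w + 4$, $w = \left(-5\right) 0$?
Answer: $-21763$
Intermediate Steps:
$w = 0$
$J{\left(j \right)} = 4$ ($J{\left(j \right)} = j 0 + 4 = 0 + 4 = 4$)
$G = 25$ ($G = -5 + 30 = 25$)
$S{\left(L \right)} = 29$ ($S{\left(L \right)} = 4 + 25 = 29$)
$\left(10418 + \left(-1674 + S{\left(-59 \right)}\right)\right) - 30536 = \left(10418 + \left(-1674 + 29\right)\right) - 30536 = \left(10418 - 1645\right) - 30536 = 8773 - 30536 = -21763$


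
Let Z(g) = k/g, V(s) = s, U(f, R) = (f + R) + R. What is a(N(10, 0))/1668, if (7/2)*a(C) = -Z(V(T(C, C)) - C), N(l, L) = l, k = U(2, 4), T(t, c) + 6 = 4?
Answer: 5/35028 ≈ 0.00014274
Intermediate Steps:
U(f, R) = f + 2*R (U(f, R) = (R + f) + R = f + 2*R)
T(t, c) = -2 (T(t, c) = -6 + 4 = -2)
k = 10 (k = 2 + 2*4 = 2 + 8 = 10)
Z(g) = 10/g
a(C) = -20/(7*(-2 - C)) (a(C) = 2*(-10/(-2 - C))/7 = -20/(7*(-2 - C)))
a(N(10, 0))/1668 = (20/(7*(2 + 10)))/1668 = ((20/7)/12)*(1/1668) = ((20/7)*(1/12))*(1/1668) = (5/21)*(1/1668) = 5/35028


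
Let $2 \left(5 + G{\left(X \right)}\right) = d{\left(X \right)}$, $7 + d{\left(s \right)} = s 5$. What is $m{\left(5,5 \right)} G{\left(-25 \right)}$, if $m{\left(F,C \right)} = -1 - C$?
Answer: $426$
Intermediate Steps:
$d{\left(s \right)} = -7 + 5 s$ ($d{\left(s \right)} = -7 + s 5 = -7 + 5 s$)
$G{\left(X \right)} = - \frac{17}{2} + \frac{5 X}{2}$ ($G{\left(X \right)} = -5 + \frac{-7 + 5 X}{2} = -5 + \left(- \frac{7}{2} + \frac{5 X}{2}\right) = - \frac{17}{2} + \frac{5 X}{2}$)
$m{\left(5,5 \right)} G{\left(-25 \right)} = \left(-1 - 5\right) \left(- \frac{17}{2} + \frac{5}{2} \left(-25\right)\right) = \left(-1 - 5\right) \left(- \frac{17}{2} - \frac{125}{2}\right) = \left(-6\right) \left(-71\right) = 426$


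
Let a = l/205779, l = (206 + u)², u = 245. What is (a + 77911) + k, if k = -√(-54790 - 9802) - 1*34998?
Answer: 215385308/5019 - 4*I*√4037 ≈ 42914.0 - 254.15*I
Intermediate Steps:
l = 203401 (l = (206 + 245)² = 451² = 203401)
a = 4961/5019 (a = 203401/205779 = 203401*(1/205779) = 4961/5019 ≈ 0.98844)
k = -34998 - 4*I*√4037 (k = -√(-64592) - 34998 = -4*I*√4037 - 34998 = -34998 - 4*I*√4037 ≈ -34998.0 - 254.15*I)
(a + 77911) + k = (4961/5019 + 77911) + (-34998 - 4*I*√4037) = 391040270/5019 + (-34998 - 4*I*√4037) = 215385308/5019 - 4*I*√4037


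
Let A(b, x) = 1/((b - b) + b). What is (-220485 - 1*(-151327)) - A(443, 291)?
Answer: -30636995/443 ≈ -69158.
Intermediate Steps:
A(b, x) = 1/b (A(b, x) = 1/(0 + b) = 1/b)
(-220485 - 1*(-151327)) - A(443, 291) = (-220485 - 1*(-151327)) - 1/443 = (-220485 + 151327) - 1*1/443 = -69158 - 1/443 = -30636995/443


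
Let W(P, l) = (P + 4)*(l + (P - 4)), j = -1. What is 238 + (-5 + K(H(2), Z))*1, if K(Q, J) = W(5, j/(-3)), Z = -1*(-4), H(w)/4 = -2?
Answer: 245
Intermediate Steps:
H(w) = -8 (H(w) = 4*(-2) = -8)
Z = 4
W(P, l) = (4 + P)*(-4 + P + l) (W(P, l) = (4 + P)*(l + (-4 + P)) = (4 + P)*(-4 + P + l))
K(Q, J) = 12 (K(Q, J) = -16 + 5² + 4*(-1/(-3)) + 5*(-1/(-3)) = -16 + 25 + 4*(-1*(-⅓)) + 5*(-1*(-⅓)) = -16 + 25 + 4*(⅓) + 5*(⅓) = -16 + 25 + 4/3 + 5/3 = 12)
238 + (-5 + K(H(2), Z))*1 = 238 + (-5 + 12)*1 = 238 + 7*1 = 238 + 7 = 245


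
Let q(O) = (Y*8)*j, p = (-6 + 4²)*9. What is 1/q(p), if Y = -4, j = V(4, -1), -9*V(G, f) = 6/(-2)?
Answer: -3/32 ≈ -0.093750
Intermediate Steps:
V(G, f) = ⅓ (V(G, f) = -2/(3*(-2)) = -2*(-1)/(3*2) = -⅑*(-3) = ⅓)
j = ⅓ ≈ 0.33333
p = 90 (p = (-6 + 16)*9 = 10*9 = 90)
q(O) = -32/3 (q(O) = -4*8*(⅓) = -32*⅓ = -32/3)
1/q(p) = 1/(-32/3) = -3/32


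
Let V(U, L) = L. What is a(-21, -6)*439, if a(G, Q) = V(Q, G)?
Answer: -9219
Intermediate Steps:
a(G, Q) = G
a(-21, -6)*439 = -21*439 = -9219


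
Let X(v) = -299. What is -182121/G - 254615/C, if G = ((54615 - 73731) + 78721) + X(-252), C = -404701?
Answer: -58604353631/24001197506 ≈ -2.4417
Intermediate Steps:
G = 59306 (G = ((54615 - 73731) + 78721) - 299 = (-19116 + 78721) - 299 = 59605 - 299 = 59306)
-182121/G - 254615/C = -182121/59306 - 254615/(-404701) = -182121*1/59306 - 254615*(-1/404701) = -182121/59306 + 254615/404701 = -58604353631/24001197506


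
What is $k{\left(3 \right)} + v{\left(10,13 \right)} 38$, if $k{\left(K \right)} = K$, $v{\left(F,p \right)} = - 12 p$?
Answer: $-5925$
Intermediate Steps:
$k{\left(3 \right)} + v{\left(10,13 \right)} 38 = 3 + \left(-12\right) 13 \cdot 38 = 3 - 5928 = -5925$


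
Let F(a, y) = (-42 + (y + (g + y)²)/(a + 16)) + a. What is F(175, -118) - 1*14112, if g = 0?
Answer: -2656183/191 ≈ -13907.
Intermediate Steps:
F(a, y) = -42 + a + (y + y²)/(16 + a) (F(a, y) = (-42 + (y + (0 + y)²)/(a + 16)) + a = (-42 + (y + y²)/(16 + a)) + a = -42 + a + (y + y²)/(16 + a))
F(175, -118) - 1*14112 = (-672 - 118 + 175² + (-118)² - 26*175)/(16 + 175) - 1*14112 = (-672 - 118 + 30625 + 13924 - 4550)/191 - 14112 = (1/191)*39209 - 14112 = 39209/191 - 14112 = -2656183/191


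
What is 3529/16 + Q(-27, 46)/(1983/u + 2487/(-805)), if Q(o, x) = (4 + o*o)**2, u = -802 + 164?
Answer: -4403907239051/50928336 ≈ -86473.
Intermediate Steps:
u = -638
Q(o, x) = (4 + o**2)**2
3529/16 + Q(-27, 46)/(1983/u + 2487/(-805)) = 3529/16 + (4 + (-27)**2)**2/(1983/(-638) + 2487/(-805)) = 3529*(1/16) + (4 + 729)**2/(1983*(-1/638) + 2487*(-1/805)) = 3529/16 + 733**2/(-1983/638 - 2487/805) = 3529/16 + 537289/(-3183021/513590) = 3529/16 + 537289*(-513590/3183021) = 3529/16 - 275946257510/3183021 = -4403907239051/50928336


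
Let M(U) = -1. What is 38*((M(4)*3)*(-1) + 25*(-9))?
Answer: -8436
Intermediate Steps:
38*((M(4)*3)*(-1) + 25*(-9)) = 38*(-1*3*(-1) + 25*(-9)) = 38*(-3*(-1) - 225) = 38*(3 - 225) = 38*(-222) = -8436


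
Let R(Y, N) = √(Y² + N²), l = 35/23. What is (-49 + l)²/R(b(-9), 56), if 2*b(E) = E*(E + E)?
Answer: 1192464*√9697/5129713 ≈ 22.891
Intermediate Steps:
l = 35/23 (l = 35*(1/23) = 35/23 ≈ 1.5217)
b(E) = E² (b(E) = (E*(E + E))/2 = (E*(2*E))/2 = (2*E²)/2 = E²)
R(Y, N) = √(N² + Y²)
(-49 + l)²/R(b(-9), 56) = (-49 + 35/23)²/(√(56² + ((-9)²)²)) = (-1092/23)²/(√(3136 + 81²)) = 1192464/(529*(√(3136 + 6561))) = 1192464/(529*(√9697)) = 1192464*(√9697/9697)/529 = 1192464*√9697/5129713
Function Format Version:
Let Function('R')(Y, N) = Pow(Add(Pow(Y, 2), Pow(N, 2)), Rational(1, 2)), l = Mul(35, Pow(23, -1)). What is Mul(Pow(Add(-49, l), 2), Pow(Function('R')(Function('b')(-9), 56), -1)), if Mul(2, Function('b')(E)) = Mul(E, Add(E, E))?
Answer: Mul(Rational(1192464, 5129713), Pow(9697, Rational(1, 2))) ≈ 22.891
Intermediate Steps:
l = Rational(35, 23) (l = Mul(35, Rational(1, 23)) = Rational(35, 23) ≈ 1.5217)
Function('b')(E) = Pow(E, 2) (Function('b')(E) = Mul(Rational(1, 2), Mul(E, Add(E, E))) = Mul(Rational(1, 2), Mul(E, Mul(2, E))) = Mul(Rational(1, 2), Mul(2, Pow(E, 2))) = Pow(E, 2))
Function('R')(Y, N) = Pow(Add(Pow(N, 2), Pow(Y, 2)), Rational(1, 2))
Mul(Pow(Add(-49, l), 2), Pow(Function('R')(Function('b')(-9), 56), -1)) = Mul(Pow(Add(-49, Rational(35, 23)), 2), Pow(Pow(Add(Pow(56, 2), Pow(Pow(-9, 2), 2)), Rational(1, 2)), -1)) = Mul(Pow(Rational(-1092, 23), 2), Pow(Pow(Add(3136, Pow(81, 2)), Rational(1, 2)), -1)) = Mul(Rational(1192464, 529), Pow(Pow(Add(3136, 6561), Rational(1, 2)), -1)) = Mul(Rational(1192464, 529), Pow(Pow(9697, Rational(1, 2)), -1)) = Mul(Rational(1192464, 529), Mul(Rational(1, 9697), Pow(9697, Rational(1, 2)))) = Mul(Rational(1192464, 5129713), Pow(9697, Rational(1, 2)))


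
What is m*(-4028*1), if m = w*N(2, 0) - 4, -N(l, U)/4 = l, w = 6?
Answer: 209456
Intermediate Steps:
N(l, U) = -4*l
m = -52 (m = 6*(-4*2) - 4 = 6*(-8) - 4 = -48 - 4 = -52)
m*(-4028*1) = -(-209456) = -52*(-4028) = 209456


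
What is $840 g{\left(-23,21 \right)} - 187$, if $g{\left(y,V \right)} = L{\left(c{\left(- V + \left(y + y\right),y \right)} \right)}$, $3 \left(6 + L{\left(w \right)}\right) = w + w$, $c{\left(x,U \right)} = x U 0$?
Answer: $-5227$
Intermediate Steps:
$c{\left(x,U \right)} = 0$ ($c{\left(x,U \right)} = U x 0 = 0$)
$L{\left(w \right)} = -6 + \frac{2 w}{3}$ ($L{\left(w \right)} = -6 + \frac{w + w}{3} = -6 + \frac{2 w}{3}$)
$g{\left(y,V \right)} = -6$ ($g{\left(y,V \right)} = -6 + \frac{2}{3} \cdot 0 = -6 + 0 = -6$)
$840 g{\left(-23,21 \right)} - 187 = 840 \left(-6\right) - 187 = -5040 - 187 = -5227$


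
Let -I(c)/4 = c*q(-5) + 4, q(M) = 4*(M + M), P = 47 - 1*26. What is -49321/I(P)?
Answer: -49321/3344 ≈ -14.749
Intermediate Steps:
P = 21 (P = 47 - 26 = 21)
q(M) = 8*M (q(M) = 4*(2*M) = 8*M)
I(c) = -16 + 160*c (I(c) = -4*(c*(8*(-5)) + 4) = -4*(c*(-40) + 4) = -4*(-40*c + 4) = -4*(4 - 40*c) = -16 + 160*c)
-49321/I(P) = -49321/(-16 + 160*21) = -49321/(-16 + 3360) = -49321/3344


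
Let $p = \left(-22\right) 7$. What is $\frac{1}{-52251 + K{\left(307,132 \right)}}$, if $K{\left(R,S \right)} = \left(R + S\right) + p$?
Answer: $- \frac{1}{51966} \approx -1.9243 \cdot 10^{-5}$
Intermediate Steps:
$p = -154$
$K{\left(R,S \right)} = -154 + R + S$ ($K{\left(R,S \right)} = \left(R + S\right) - 154 = -154 + R + S$)
$\frac{1}{-52251 + K{\left(307,132 \right)}} = \frac{1}{-52251 + \left(-154 + 307 + 132\right)} = \frac{1}{-52251 + 285} = \frac{1}{-51966} = - \frac{1}{51966}$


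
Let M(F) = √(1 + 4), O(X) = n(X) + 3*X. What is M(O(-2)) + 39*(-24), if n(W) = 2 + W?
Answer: -936 + √5 ≈ -933.76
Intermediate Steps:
O(X) = 2 + 4*X (O(X) = (2 + X) + 3*X = 2 + 4*X)
M(F) = √5
M(O(-2)) + 39*(-24) = √5 + 39*(-24) = √5 - 936 = -936 + √5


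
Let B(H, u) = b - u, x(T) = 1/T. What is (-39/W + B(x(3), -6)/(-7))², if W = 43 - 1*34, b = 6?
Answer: 16129/441 ≈ 36.574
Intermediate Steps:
W = 9 (W = 43 - 34 = 9)
B(H, u) = 6 - u
(-39/W + B(x(3), -6)/(-7))² = (-39/9 + (6 - 1*(-6))/(-7))² = (-39*⅑ + (6 + 6)*(-⅐))² = (-13/3 + 12*(-⅐))² = (-13/3 - 12/7)² = (-127/21)² = 16129/441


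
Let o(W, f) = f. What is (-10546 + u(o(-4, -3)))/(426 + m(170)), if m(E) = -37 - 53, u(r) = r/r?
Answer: -3515/112 ≈ -31.384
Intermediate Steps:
u(r) = 1
m(E) = -90
(-10546 + u(o(-4, -3)))/(426 + m(170)) = (-10546 + 1)/(426 - 90) = -10545/336 = -10545*1/336 = -3515/112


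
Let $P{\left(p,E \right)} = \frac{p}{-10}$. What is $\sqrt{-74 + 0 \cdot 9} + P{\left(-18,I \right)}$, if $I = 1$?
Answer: $\frac{9}{5} + i \sqrt{74} \approx 1.8 + 8.6023 i$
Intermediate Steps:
$P{\left(p,E \right)} = - \frac{p}{10}$ ($P{\left(p,E \right)} = p \left(- \frac{1}{10}\right) = - \frac{p}{10}$)
$\sqrt{-74 + 0 \cdot 9} + P{\left(-18,I \right)} = \sqrt{-74 + 0 \cdot 9} - - \frac{9}{5} = \sqrt{-74 + 0} + \frac{9}{5} = \sqrt{-74} + \frac{9}{5} = i \sqrt{74} + \frac{9}{5} = \frac{9}{5} + i \sqrt{74}$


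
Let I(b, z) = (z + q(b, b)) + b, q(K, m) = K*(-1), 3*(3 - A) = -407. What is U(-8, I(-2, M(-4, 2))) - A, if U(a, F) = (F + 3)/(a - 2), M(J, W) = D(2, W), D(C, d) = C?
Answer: -835/6 ≈ -139.17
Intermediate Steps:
A = 416/3 (A = 3 - ⅓*(-407) = 3 + 407/3 = 416/3 ≈ 138.67)
q(K, m) = -K
M(J, W) = 2
I(b, z) = z (I(b, z) = (z - b) + b = z)
U(a, F) = (3 + F)/(-2 + a)
U(-8, I(-2, M(-4, 2))) - A = (3 + 2)/(-2 - 8) - 1*416/3 = 5/(-10) - 416/3 = -⅒*5 - 416/3 = -½ - 416/3 = -835/6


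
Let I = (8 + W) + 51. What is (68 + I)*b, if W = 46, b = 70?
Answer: 12110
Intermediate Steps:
I = 105 (I = (8 + 46) + 51 = 54 + 51 = 105)
(68 + I)*b = (68 + 105)*70 = 173*70 = 12110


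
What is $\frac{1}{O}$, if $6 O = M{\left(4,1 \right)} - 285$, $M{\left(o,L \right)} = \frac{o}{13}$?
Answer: $- \frac{78}{3701} \approx -0.021075$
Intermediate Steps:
$M{\left(o,L \right)} = \frac{o}{13}$ ($M{\left(o,L \right)} = o \frac{1}{13} = \frac{o}{13}$)
$O = - \frac{3701}{78}$ ($O = \frac{\frac{1}{13} \cdot 4 - 285}{6} = \frac{\frac{4}{13} - 285}{6} = \frac{1}{6} \left(- \frac{3701}{13}\right) = - \frac{3701}{78} \approx -47.449$)
$\frac{1}{O} = \frac{1}{- \frac{3701}{78}} = - \frac{78}{3701}$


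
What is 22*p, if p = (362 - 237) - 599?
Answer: -10428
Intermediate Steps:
p = -474 (p = 125 - 599 = -474)
22*p = 22*(-474) = -10428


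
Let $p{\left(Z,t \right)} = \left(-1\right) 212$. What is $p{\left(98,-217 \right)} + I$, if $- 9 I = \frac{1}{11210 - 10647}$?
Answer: $- \frac{1074205}{5067} \approx -212.0$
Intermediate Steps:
$p{\left(Z,t \right)} = -212$
$I = - \frac{1}{5067}$ ($I = - \frac{1}{9 \left(11210 - 10647\right)} = - \frac{1}{9 \cdot 563} = \left(- \frac{1}{9}\right) \frac{1}{563} = - \frac{1}{5067} \approx -0.00019736$)
$p{\left(98,-217 \right)} + I = -212 - \frac{1}{5067} = - \frac{1074205}{5067}$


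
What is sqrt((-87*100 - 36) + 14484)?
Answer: 2*sqrt(1437) ≈ 75.816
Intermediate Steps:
sqrt((-87*100 - 36) + 14484) = sqrt((-8700 - 36) + 14484) = sqrt(-8736 + 14484) = sqrt(5748) = 2*sqrt(1437)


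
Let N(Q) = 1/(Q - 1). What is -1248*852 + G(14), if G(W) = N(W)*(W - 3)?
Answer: -13822837/13 ≈ -1.0633e+6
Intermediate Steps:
N(Q) = 1/(-1 + Q)
G(W) = (-3 + W)/(-1 + W) (G(W) = (W - 3)/(-1 + W) = (-3 + W)/(-1 + W))
-1248*852 + G(14) = -1248*852 + (-3 + 14)/(-1 + 14) = -1063296 + 11/13 = -13822837/13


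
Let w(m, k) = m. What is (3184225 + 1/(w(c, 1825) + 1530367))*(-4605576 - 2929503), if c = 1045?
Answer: -36743760663376715379/1531412 ≈ -2.3993e+13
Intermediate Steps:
(3184225 + 1/(w(c, 1825) + 1530367))*(-4605576 - 2929503) = (3184225 + 1/(1045 + 1530367))*(-4605576 - 2929503) = (3184225 + 1/1531412)*(-7535079) = (4876360375701/1531412)*(-7535079) = -36743760663376715379/1531412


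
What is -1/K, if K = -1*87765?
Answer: 1/87765 ≈ 1.1394e-5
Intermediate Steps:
K = -87765
-1/K = -1/(-87765) = -1*(-1/87765) = 1/87765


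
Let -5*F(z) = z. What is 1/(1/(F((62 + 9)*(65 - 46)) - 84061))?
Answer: -421654/5 ≈ -84331.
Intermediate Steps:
F(z) = -z/5
1/(1/(F((62 + 9)*(65 - 46)) - 84061)) = 1/(1/(-(62 + 9)*(65 - 46)/5 - 84061)) = 1/(1/(-71*19/5 - 84061)) = 1/(1/(-⅕*1349 - 84061)) = 1/(1/(-1349/5 - 84061)) = 1/(1/(-421654/5)) = 1/(-5/421654) = -421654/5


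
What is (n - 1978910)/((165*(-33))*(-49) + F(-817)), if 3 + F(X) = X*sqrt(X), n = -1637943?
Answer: -964983614106/71728645717 - 2954968901*I*sqrt(817)/71728645717 ≈ -13.453 - 1.1775*I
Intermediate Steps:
F(X) = -3 + X**(3/2) (F(X) = -3 + X*sqrt(X) = -3 + X**(3/2))
(n - 1978910)/((165*(-33))*(-49) + F(-817)) = (-1637943 - 1978910)/((165*(-33))*(-49) + (-3 + (-817)**(3/2))) = -3616853/(-5445*(-49) + (-3 - 817*I*sqrt(817))) = -3616853/(266805 + (-3 - 817*I*sqrt(817))) = -3616853/(266802 - 817*I*sqrt(817))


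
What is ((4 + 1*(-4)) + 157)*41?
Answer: 6437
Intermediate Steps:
((4 + 1*(-4)) + 157)*41 = ((4 - 4) + 157)*41 = (0 + 157)*41 = 157*41 = 6437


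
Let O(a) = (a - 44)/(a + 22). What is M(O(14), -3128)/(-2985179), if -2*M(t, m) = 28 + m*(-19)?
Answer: 29730/2985179 ≈ 0.0099592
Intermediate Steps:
O(a) = (-44 + a)/(22 + a)
M(t, m) = -14 + 19*m/2 (M(t, m) = -(28 + m*(-19))/2 = -(28 - 19*m)/2 = -14 + 19*m/2)
M(O(14), -3128)/(-2985179) = (-14 + (19/2)*(-3128))/(-2985179) = (-14 - 29716)*(-1/2985179) = -29730*(-1/2985179) = 29730/2985179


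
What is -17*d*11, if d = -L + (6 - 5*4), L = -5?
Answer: 1683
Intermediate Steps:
d = -9 (d = -1*(-5) + (6 - 5*4) = 5 + (6 - 20) = 5 - 14 = -9)
-17*d*11 = -17*(-9)*11 = 153*11 = 1683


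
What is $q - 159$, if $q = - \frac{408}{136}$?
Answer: $-162$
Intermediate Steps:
$q = -3$ ($q = \left(-408\right) \frac{1}{136} = -3$)
$q - 159 = -3 - 159 = -162$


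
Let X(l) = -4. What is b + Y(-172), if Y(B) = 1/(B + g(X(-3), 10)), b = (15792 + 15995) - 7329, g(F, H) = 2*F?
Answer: 4402439/180 ≈ 24458.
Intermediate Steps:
b = 24458 (b = 31787 - 7329 = 24458)
Y(B) = 1/(-8 + B) (Y(B) = 1/(B + 2*(-4)) = 1/(B - 8) = 1/(-8 + B))
b + Y(-172) = 24458 + 1/(-8 - 172) = 24458 + 1/(-180) = 24458 - 1/180 = 4402439/180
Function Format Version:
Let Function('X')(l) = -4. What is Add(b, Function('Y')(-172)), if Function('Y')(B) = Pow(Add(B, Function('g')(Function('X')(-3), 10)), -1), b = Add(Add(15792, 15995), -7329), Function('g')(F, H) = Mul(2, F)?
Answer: Rational(4402439, 180) ≈ 24458.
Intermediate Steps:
b = 24458 (b = Add(31787, -7329) = 24458)
Function('Y')(B) = Pow(Add(-8, B), -1) (Function('Y')(B) = Pow(Add(B, Mul(2, -4)), -1) = Pow(Add(B, -8), -1) = Pow(Add(-8, B), -1))
Add(b, Function('Y')(-172)) = Add(24458, Pow(Add(-8, -172), -1)) = Add(24458, Pow(-180, -1)) = Add(24458, Rational(-1, 180)) = Rational(4402439, 180)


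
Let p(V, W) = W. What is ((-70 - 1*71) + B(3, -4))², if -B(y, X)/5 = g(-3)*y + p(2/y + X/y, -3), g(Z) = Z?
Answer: 6561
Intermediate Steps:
B(y, X) = 15 + 15*y (B(y, X) = -5*(-3*y - 3) = -5*(-3 - 3*y) = 15 + 15*y)
((-70 - 1*71) + B(3, -4))² = ((-70 - 1*71) + (15 + 15*3))² = ((-70 - 71) + (15 + 45))² = (-141 + 60)² = (-81)² = 6561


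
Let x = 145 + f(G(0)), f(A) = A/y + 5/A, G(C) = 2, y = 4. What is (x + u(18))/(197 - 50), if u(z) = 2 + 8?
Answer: 158/147 ≈ 1.0748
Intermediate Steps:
u(z) = 10
f(A) = 5/A + A/4 (f(A) = A/4 + 5/A = 5/A + A/4)
x = 148 (x = 145 + (5/2 + (1/4)*2) = 145 + (5*(1/2) + 1/2) = 145 + (5/2 + 1/2) = 145 + 3 = 148)
(x + u(18))/(197 - 50) = (148 + 10)/(197 - 50) = 158/147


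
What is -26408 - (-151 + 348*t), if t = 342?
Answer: -145273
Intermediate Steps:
-26408 - (-151 + 348*t) = -26408 - (-151 + 348*342) = -26408 - (-151 + 119016) = -26408 - 1*118865 = -26408 - 118865 = -145273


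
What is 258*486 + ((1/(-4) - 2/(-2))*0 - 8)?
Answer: 125380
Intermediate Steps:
258*486 + ((1/(-4) - 2/(-2))*0 - 8) = 125388 + ((1*(-¼) - 2*(-½))*0 - 8) = 125388 + ((-¼ + 1)*0 - 8) = 125388 + ((¾)*0 - 8) = 125388 + (0 - 8) = 125388 - 8 = 125380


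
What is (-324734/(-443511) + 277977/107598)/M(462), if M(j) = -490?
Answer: -52742195393/7794413107740 ≈ -0.0067667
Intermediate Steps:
(-324734/(-443511) + 277977/107598)/M(462) = (-324734/(-443511) + 277977/107598)/(-490) = (-324734*(-1/443511) + 277977*(1/107598))*(-1/490) = (324734/443511 + 92659/35866)*(-1/490) = (52742195393/15906965526)*(-1/490) = -52742195393/7794413107740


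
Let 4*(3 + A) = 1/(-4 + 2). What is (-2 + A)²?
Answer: 1681/64 ≈ 26.266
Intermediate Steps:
A = -25/8 (A = -3 + 1/(4*(-4 + 2)) = -3 + (¼)/(-2) = -3 + (¼)*(-½) = -3 - ⅛ = -25/8 ≈ -3.1250)
(-2 + A)² = (-2 - 25/8)² = (-41/8)² = 1681/64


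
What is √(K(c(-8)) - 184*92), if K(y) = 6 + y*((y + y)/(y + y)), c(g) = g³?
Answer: I*√17434 ≈ 132.04*I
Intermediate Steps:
K(y) = 6 + y (K(y) = 6 + y*((2*y)/((2*y))) = 6 + y*((2*y)*(1/(2*y))) = 6 + y*1 = 6 + y)
√(K(c(-8)) - 184*92) = √((6 + (-8)³) - 184*92) = √((6 - 512) - 16928) = √(-506 - 16928) = √(-17434) = I*√17434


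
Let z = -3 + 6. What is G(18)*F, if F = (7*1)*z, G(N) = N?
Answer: 378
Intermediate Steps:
z = 3
F = 21 (F = (7*1)*3 = 7*3 = 21)
G(18)*F = 18*21 = 378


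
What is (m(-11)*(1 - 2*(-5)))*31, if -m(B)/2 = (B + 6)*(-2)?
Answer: -6820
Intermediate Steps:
m(B) = 24 + 4*B (m(B) = -2*(B + 6)*(-2) = -2*(6 + B)*(-2) = -2*(-12 - 2*B) = 24 + 4*B)
(m(-11)*(1 - 2*(-5)))*31 = ((24 + 4*(-11))*(1 - 2*(-5)))*31 = ((24 - 44)*(1 + 10))*31 = -20*11*31 = -220*31 = -6820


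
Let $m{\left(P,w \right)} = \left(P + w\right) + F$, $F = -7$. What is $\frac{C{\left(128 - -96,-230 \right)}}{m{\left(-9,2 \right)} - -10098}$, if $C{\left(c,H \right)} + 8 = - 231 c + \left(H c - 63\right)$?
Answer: $- \frac{103335}{10084} \approx -10.247$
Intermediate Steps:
$m{\left(P,w \right)} = -7 + P + w$ ($m{\left(P,w \right)} = \left(P + w\right) - 7 = -7 + P + w$)
$C{\left(c,H \right)} = -71 - 231 c + H c$ ($C{\left(c,H \right)} = -8 - \left(63 + 231 c - H c\right) = -71 - 231 c + H c$)
$\frac{C{\left(128 - -96,-230 \right)}}{m{\left(-9,2 \right)} - -10098} = \frac{-71 - 231 \left(128 - -96\right) - 230 \left(128 - -96\right)}{\left(-7 - 9 + 2\right) - -10098} = \frac{-71 - 231 \left(128 + 96\right) - 230 \left(128 + 96\right)}{-14 + 10098} = \frac{-71 - 51744 - 51520}{10084} = \left(-71 - 51744 - 51520\right) \frac{1}{10084} = \left(-103335\right) \frac{1}{10084} = - \frac{103335}{10084}$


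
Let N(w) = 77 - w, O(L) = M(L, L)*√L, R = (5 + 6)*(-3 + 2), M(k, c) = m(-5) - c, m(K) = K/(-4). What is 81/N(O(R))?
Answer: 144/175 + 36*I*√11/275 ≈ 0.82286 + 0.43418*I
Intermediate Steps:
m(K) = -K/4 (m(K) = K*(-¼) = -K/4)
M(k, c) = 5/4 - c (M(k, c) = -¼*(-5) - c = 5/4 - c)
R = -11 (R = 11*(-1) = -11)
O(L) = √L*(5/4 - L) (O(L) = (5/4 - L)*√L = √L*(5/4 - L))
81/N(O(R)) = 81/(77 - √(-11)*(5/4 - 1*(-11))) = 81/(77 - I*√11*(5/4 + 11)) = 81/(77 - I*√11*49/4) = 81/(77 - 49*I*√11/4)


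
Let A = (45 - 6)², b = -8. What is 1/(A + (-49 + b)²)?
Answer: 1/4770 ≈ 0.00020964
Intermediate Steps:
A = 1521 (A = 39² = 1521)
1/(A + (-49 + b)²) = 1/(1521 + (-49 - 8)²) = 1/(1521 + (-57)²) = 1/(1521 + 3249) = 1/4770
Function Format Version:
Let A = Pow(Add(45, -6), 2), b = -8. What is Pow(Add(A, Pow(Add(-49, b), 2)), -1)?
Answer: Rational(1, 4770) ≈ 0.00020964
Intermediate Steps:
A = 1521 (A = Pow(39, 2) = 1521)
Pow(Add(A, Pow(Add(-49, b), 2)), -1) = Pow(Add(1521, Pow(Add(-49, -8), 2)), -1) = Pow(Add(1521, Pow(-57, 2)), -1) = Pow(Add(1521, 3249), -1) = Pow(4770, -1) = Rational(1, 4770)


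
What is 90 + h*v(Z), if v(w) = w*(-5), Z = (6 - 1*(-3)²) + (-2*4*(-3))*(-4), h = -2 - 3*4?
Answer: -6840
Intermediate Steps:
h = -14 (h = -2 - 12 = -14)
Z = -99 (Z = (6 - 1*9) - 8*(-3)*(-4) = (6 - 9) + 24*(-4) = -3 - 96 = -99)
v(w) = -5*w
90 + h*v(Z) = 90 - (-70)*(-99) = 90 - 14*495 = 90 - 6930 = -6840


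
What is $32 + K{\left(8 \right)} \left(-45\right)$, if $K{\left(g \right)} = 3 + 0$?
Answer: $-103$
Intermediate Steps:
$K{\left(g \right)} = 3$
$32 + K{\left(8 \right)} \left(-45\right) = 32 + 3 \left(-45\right) = 32 - 135 = -103$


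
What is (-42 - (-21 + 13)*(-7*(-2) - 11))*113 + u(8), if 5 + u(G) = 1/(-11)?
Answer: -22430/11 ≈ -2039.1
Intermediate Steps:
u(G) = -56/11 (u(G) = -5 + 1/(-11) = -5 - 1/11 = -56/11)
(-42 - (-21 + 13)*(-7*(-2) - 11))*113 + u(8) = (-42 - (-21 + 13)*(-7*(-2) - 11))*113 - 56/11 = (-42 - (-8)*(14 - 11))*113 - 56/11 = (-42 - (-8)*3)*113 - 56/11 = (-42 - 1*(-24))*113 - 56/11 = (-42 + 24)*113 - 56/11 = -18*113 - 56/11 = -2034 - 56/11 = -22430/11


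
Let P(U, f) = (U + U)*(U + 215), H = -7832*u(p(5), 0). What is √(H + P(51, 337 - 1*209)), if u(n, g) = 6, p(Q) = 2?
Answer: 2*I*√4965 ≈ 140.93*I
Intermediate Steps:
H = -46992 (H = -7832*6 = -46992)
P(U, f) = 2*U*(215 + U) (P(U, f) = (2*U)*(215 + U) = 2*U*(215 + U))
√(H + P(51, 337 - 1*209)) = √(-46992 + 2*51*(215 + 51)) = √(-46992 + 2*51*266) = √(-46992 + 27132) = √(-19860) = 2*I*√4965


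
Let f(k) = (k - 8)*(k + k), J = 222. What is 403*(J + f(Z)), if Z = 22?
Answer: 337714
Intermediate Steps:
f(k) = 2*k*(-8 + k) (f(k) = (-8 + k)*(2*k) = 2*k*(-8 + k))
403*(J + f(Z)) = 403*(222 + 2*22*(-8 + 22)) = 403*(222 + 2*22*14) = 403*(222 + 616) = 403*838 = 337714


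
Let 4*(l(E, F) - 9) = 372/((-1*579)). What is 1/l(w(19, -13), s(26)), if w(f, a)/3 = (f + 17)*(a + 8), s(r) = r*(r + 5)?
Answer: 193/1706 ≈ 0.11313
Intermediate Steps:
s(r) = r*(5 + r)
w(f, a) = 3*(8 + a)*(17 + f) (w(f, a) = 3*((f + 17)*(a + 8)) = 3*((17 + f)*(8 + a)) = 3*((8 + a)*(17 + f)) = 3*(8 + a)*(17 + f))
l(E, F) = 1706/193 (l(E, F) = 9 + (372/((-1*579)))/4 = 9 + (372/(-579))/4 = 9 + (372*(-1/579))/4 = 9 + (1/4)*(-124/193) = 9 - 31/193 = 1706/193)
1/l(w(19, -13), s(26)) = 1/(1706/193) = 193/1706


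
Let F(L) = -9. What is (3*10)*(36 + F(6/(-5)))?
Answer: 810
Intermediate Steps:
(3*10)*(36 + F(6/(-5))) = (3*10)*(36 - 9) = 30*27 = 810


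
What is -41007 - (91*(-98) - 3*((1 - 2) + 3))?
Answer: -32083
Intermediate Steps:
-41007 - (91*(-98) - 3*((1 - 2) + 3)) = -41007 - (-8918 - 3*(-1 + 3)) = -41007 - (-8918 - 3*2) = -41007 - (-8918 - 6) = -41007 - 1*(-8924) = -41007 + 8924 = -32083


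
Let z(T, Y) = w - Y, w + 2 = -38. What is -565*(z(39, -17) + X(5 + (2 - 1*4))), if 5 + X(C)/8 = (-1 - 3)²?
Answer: -36725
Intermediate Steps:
w = -40 (w = -2 - 38 = -40)
z(T, Y) = -40 - Y
X(C) = 88 (X(C) = -40 + 8*(-1 - 3)² = -40 + 8*(-4)² = -40 + 8*16 = -40 + 128 = 88)
-565*(z(39, -17) + X(5 + (2 - 1*4))) = -565*((-40 - 1*(-17)) + 88) = -565*((-40 + 17) + 88) = -565*(-23 + 88) = -565*65 = -36725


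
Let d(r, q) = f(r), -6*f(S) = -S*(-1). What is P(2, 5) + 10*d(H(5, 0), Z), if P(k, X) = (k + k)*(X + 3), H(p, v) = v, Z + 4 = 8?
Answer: 32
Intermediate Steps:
f(S) = -S/6 (f(S) = -(-S)*(-1)/6 = -S/6)
Z = 4 (Z = -4 + 8 = 4)
P(k, X) = 2*k*(3 + X) (P(k, X) = (2*k)*(3 + X) = 2*k*(3 + X))
d(r, q) = -r/6
P(2, 5) + 10*d(H(5, 0), Z) = 2*2*(3 + 5) + 10*(-⅙*0) = 2*2*8 + 10*0 = 32 + 0 = 32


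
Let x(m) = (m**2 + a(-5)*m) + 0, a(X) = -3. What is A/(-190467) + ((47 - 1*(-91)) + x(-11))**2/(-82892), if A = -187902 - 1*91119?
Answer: 574052537/1315682547 ≈ 0.43632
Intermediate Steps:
x(m) = m**2 - 3*m (x(m) = (m**2 - 3*m) + 0 = m**2 - 3*m)
A = -279021 (A = -187902 - 91119 = -279021)
A/(-190467) + ((47 - 1*(-91)) + x(-11))**2/(-82892) = -279021/(-190467) + ((47 - 1*(-91)) - 11*(-3 - 11))**2/(-82892) = -279021*(-1/190467) + ((47 + 91) - 11*(-14))**2*(-1/82892) = 93007/63489 + (138 + 154)**2*(-1/82892) = 93007/63489 + 292**2*(-1/82892) = 93007/63489 + 85264*(-1/82892) = 93007/63489 - 21316/20723 = 574052537/1315682547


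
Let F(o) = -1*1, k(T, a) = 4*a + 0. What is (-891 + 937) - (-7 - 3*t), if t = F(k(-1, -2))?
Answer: 50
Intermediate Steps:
k(T, a) = 4*a
F(o) = -1
t = -1
(-891 + 937) - (-7 - 3*t) = (-891 + 937) - (-7 - 3*(-1)) = 46 - (-7 + 3) = 46 - 1*(-4) = 46 + 4 = 50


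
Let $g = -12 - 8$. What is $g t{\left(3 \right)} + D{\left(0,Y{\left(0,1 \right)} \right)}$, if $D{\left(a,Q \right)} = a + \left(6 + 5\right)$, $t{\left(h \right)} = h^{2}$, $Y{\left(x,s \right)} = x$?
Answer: $-169$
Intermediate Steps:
$g = -20$ ($g = -12 - 8 = -20$)
$D{\left(a,Q \right)} = 11 + a$ ($D{\left(a,Q \right)} = a + 11 = 11 + a$)
$g t{\left(3 \right)} + D{\left(0,Y{\left(0,1 \right)} \right)} = - 20 \cdot 3^{2} + \left(11 + 0\right) = \left(-20\right) 9 + 11 = -180 + 11 = -169$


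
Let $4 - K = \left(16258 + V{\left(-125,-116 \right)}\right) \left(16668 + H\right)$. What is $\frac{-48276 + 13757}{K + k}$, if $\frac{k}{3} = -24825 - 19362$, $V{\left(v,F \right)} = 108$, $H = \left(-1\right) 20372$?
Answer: $- \frac{34519}{60487107} \approx -0.00057068$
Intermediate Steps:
$H = -20372$
$k = -132561$ ($k = 3 \left(-24825 - 19362\right) = 3 \left(-44187\right) = -132561$)
$K = 60619668$ ($K = 4 - \left(16258 + 108\right) \left(16668 - 20372\right) = 4 - 16366 \left(-3704\right) = 4 - -60619664 = 4 + 60619664 = 60619668$)
$\frac{-48276 + 13757}{K + k} = \frac{-48276 + 13757}{60619668 - 132561} = - \frac{34519}{60487107}$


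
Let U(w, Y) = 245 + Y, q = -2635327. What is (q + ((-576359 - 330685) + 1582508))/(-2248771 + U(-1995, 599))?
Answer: 1959863/2247927 ≈ 0.87185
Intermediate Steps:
(q + ((-576359 - 330685) + 1582508))/(-2248771 + U(-1995, 599)) = (-2635327 + ((-576359 - 330685) + 1582508))/(-2248771 + (245 + 599)) = (-2635327 + (-907044 + 1582508))/(-2248771 + 844) = (-2635327 + 675464)/(-2247927) = -1959863*(-1/2247927) = 1959863/2247927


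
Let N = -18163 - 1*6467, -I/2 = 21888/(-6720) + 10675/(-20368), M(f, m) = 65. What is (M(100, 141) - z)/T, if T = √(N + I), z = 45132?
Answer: 90134*I*√782066930825530/8776421623 ≈ 287.21*I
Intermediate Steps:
I = 2695577/356440 (I = -2*(21888/(-6720) + 10675/(-20368)) = -2*(21888*(-1/6720) + 10675*(-1/20368)) = -2*(-114/35 - 10675/20368) = -2*(-2695577/712880) = 2695577/356440 ≈ 7.5625)
N = -24630 (N = -18163 - 6467 = -24630)
T = I*√782066930825530/178220 (T = √(-24630 + 2695577/356440) = √(-8776421623/356440) = I*√782066930825530/178220 ≈ 156.92*I)
(M(100, 141) - z)/T = (65 - 1*45132)/((I*√782066930825530/178220)) = (65 - 45132)*(-2*I*√782066930825530/8776421623) = -(-90134)*I*√782066930825530/8776421623 = 90134*I*√782066930825530/8776421623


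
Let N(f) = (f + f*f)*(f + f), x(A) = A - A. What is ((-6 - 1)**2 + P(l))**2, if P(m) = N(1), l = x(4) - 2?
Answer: 2809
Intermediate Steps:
x(A) = 0
N(f) = 2*f*(f + f**2) (N(f) = (f + f**2)*(2*f) = 2*f*(f + f**2))
l = -2 (l = 0 - 2 = -2)
P(m) = 4 (P(m) = 2*1**2*(1 + 1) = 2*1*2 = 4)
((-6 - 1)**2 + P(l))**2 = ((-6 - 1)**2 + 4)**2 = ((-7)**2 + 4)**2 = (49 + 4)**2 = 53**2 = 2809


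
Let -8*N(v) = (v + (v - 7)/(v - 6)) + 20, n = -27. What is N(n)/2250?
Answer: 197/594000 ≈ 0.00033165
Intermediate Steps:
N(v) = -5/2 - v/8 - (-7 + v)/(8*(-6 + v)) (N(v) = -((v + (v - 7)/(v - 6)) + 20)/8 = -((v + (-7 + v)/(-6 + v)) + 20)/8 = -(20 + v + (-7 + v)/(-6 + v))/8 = -5/2 - v/8 - (-7 + v)/(8*(-6 + v)))
N(n)/2250 = ((127 - 1*(-27)**2 - 15*(-27))/(8*(-6 - 27)))/2250 = ((1/8)*(127 - 1*729 + 405)/(-33))*(1/2250) = ((1/8)*(-1/33)*(127 - 729 + 405))*(1/2250) = ((1/8)*(-1/33)*(-197))*(1/2250) = (197/264)*(1/2250) = 197/594000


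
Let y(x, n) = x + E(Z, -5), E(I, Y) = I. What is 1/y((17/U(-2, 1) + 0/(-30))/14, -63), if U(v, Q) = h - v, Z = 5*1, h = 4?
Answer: 84/437 ≈ 0.19222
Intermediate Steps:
Z = 5
U(v, Q) = 4 - v
y(x, n) = 5 + x (y(x, n) = x + 5 = 5 + x)
1/y((17/U(-2, 1) + 0/(-30))/14, -63) = 1/(5 + (17/(4 - 1*(-2)) + 0/(-30))/14) = 1/(5 + (17/(4 + 2) + 0*(-1/30))*(1/14)) = 1/(5 + (17/6 + 0)*(1/14)) = 1/(5 + (17/6)*(1/14)) = 1/(5 + 17/84) = 1/(437/84) = 84/437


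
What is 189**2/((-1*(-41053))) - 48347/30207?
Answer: -905765144/1240087971 ≈ -0.73040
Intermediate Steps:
189**2/((-1*(-41053))) - 48347/30207 = 35721/41053 - 48347*1/30207 = 35721*(1/41053) - 48347/30207 = 35721/41053 - 48347/30207 = -905765144/1240087971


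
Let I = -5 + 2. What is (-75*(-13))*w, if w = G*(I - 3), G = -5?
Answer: 29250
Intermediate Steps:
I = -3
w = 30 (w = -5*(-3 - 3) = -5*(-6) = 30)
(-75*(-13))*w = -75*(-13)*30 = 975*30 = 29250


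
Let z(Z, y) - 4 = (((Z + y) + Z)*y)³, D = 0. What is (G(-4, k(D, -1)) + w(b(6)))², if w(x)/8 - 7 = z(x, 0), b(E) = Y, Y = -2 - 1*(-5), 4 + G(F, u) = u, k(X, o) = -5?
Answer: 6241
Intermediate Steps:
G(F, u) = -4 + u
Y = 3 (Y = -2 + 5 = 3)
b(E) = 3
z(Z, y) = 4 + y³*(y + 2*Z)³ (z(Z, y) = 4 + (((Z + y) + Z)*y)³ = 4 + ((y + 2*Z)*y)³ = 4 + (y*(y + 2*Z))³ = 4 + y³*(y + 2*Z)³)
w(x) = 88 (w(x) = 56 + 8*(4 + 0³*(0 + 2*x)³) = 56 + 8*(4 + 0*(2*x)³) = 56 + 8*(4 + 0*(8*x³)) = 56 + 8*(4 + 0) = 56 + 8*4 = 56 + 32 = 88)
(G(-4, k(D, -1)) + w(b(6)))² = ((-4 - 5) + 88)² = (-9 + 88)² = 79² = 6241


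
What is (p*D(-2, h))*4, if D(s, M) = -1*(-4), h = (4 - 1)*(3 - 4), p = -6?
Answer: -96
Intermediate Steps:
h = -3 (h = 3*(-1) = -3)
D(s, M) = 4
(p*D(-2, h))*4 = -6*4*4 = -24*4 = -96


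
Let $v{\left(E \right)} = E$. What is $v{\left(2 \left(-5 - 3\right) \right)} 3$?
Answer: $-48$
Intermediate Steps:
$v{\left(2 \left(-5 - 3\right) \right)} 3 = 2 \left(-5 - 3\right) 3 = 2 \left(-8\right) 3 = \left(-16\right) 3 = -48$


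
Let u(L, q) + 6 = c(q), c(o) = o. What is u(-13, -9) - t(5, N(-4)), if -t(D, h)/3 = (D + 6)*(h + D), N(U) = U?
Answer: 18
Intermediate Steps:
u(L, q) = -6 + q
t(D, h) = -3*(6 + D)*(D + h) (t(D, h) = -3*(D + 6)*(h + D) = -3*(6 + D)*(D + h))
u(-13, -9) - t(5, N(-4)) = (-6 - 9) - (-18*5 - 18*(-4) - 3*5² - 3*5*(-4)) = -15 - (-90 + 72 - 3*25 + 60) = -15 - (-90 + 72 - 75 + 60) = -15 - 1*(-33) = -15 + 33 = 18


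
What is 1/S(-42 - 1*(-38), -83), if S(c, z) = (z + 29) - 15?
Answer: -1/69 ≈ -0.014493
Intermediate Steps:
S(c, z) = 14 + z (S(c, z) = (29 + z) - 15 = 14 + z)
1/S(-42 - 1*(-38), -83) = 1/(14 - 83) = 1/(-69) = -1/69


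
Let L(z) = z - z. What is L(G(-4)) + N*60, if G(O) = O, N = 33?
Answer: 1980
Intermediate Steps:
L(z) = 0
L(G(-4)) + N*60 = 0 + 33*60 = 0 + 1980 = 1980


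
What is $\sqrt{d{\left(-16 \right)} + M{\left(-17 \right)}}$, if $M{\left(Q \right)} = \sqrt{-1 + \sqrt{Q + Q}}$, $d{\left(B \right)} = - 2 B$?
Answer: $\sqrt{32 + \sqrt{-1 + i \sqrt{34}}} \approx 5.796 + 0.16042 i$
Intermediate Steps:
$M{\left(Q \right)} = \sqrt{-1 + \sqrt{2} \sqrt{Q}}$ ($M{\left(Q \right)} = \sqrt{-1 + \sqrt{2 Q}} = \sqrt{-1 + \sqrt{2} \sqrt{Q}}$)
$\sqrt{d{\left(-16 \right)} + M{\left(-17 \right)}} = \sqrt{\left(-2\right) \left(-16\right) + \sqrt{-1 + \sqrt{2} \sqrt{-17}}} = \sqrt{32 + \sqrt{-1 + \sqrt{2} i \sqrt{17}}} = \sqrt{32 + \sqrt{-1 + i \sqrt{34}}}$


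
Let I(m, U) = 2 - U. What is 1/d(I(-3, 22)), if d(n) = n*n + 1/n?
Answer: 20/7999 ≈ 0.0025003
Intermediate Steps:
d(n) = 1/n + n² (d(n) = n² + 1/n = 1/n + n²)
1/d(I(-3, 22)) = 1/((1 + (2 - 1*22)³)/(2 - 1*22)) = 1/((1 + (2 - 22)³)/(2 - 22)) = 1/((1 + (-20)³)/(-20)) = 1/(-(1 - 8000)/20) = 1/(-1/20*(-7999)) = 1/(7999/20) = 20/7999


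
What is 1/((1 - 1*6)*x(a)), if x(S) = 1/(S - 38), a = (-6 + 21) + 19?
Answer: ⅘ ≈ 0.80000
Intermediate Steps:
a = 34 (a = 15 + 19 = 34)
x(S) = 1/(-38 + S)
1/((1 - 1*6)*x(a)) = 1/((1 - 1*6)/(-38 + 34)) = 1/((1 - 6)/(-4)) = 1/(-5*(-¼)) = 1/(5/4) = ⅘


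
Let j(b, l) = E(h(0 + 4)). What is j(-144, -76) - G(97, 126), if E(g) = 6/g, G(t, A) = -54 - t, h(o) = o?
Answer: 305/2 ≈ 152.50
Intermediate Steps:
j(b, l) = 3/2 (j(b, l) = 6/(0 + 4) = 6/4 = 6*(¼) = 3/2)
j(-144, -76) - G(97, 126) = 3/2 - (-54 - 1*97) = 3/2 - (-54 - 97) = 3/2 - 1*(-151) = 3/2 + 151 = 305/2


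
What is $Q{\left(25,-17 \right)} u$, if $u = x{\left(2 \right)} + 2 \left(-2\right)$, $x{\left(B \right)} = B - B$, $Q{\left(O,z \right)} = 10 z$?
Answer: $680$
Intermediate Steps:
$x{\left(B \right)} = 0$
$u = -4$ ($u = 0 + 2 \left(-2\right) = 0 - 4 = -4$)
$Q{\left(25,-17 \right)} u = 10 \left(-17\right) \left(-4\right) = \left(-170\right) \left(-4\right) = 680$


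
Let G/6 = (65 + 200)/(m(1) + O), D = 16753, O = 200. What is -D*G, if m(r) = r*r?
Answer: -8879090/67 ≈ -1.3252e+5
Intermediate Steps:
m(r) = r²
G = 530/67 (G = 6*((65 + 200)/(1² + 200)) = 6*(265/(1 + 200)) = 6*(265/201) = 530/67 ≈ 7.9104)
-D*G = -16753*530/67 = -1*8879090/67 = -8879090/67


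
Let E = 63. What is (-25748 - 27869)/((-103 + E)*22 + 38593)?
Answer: -53617/37713 ≈ -1.4217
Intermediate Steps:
(-25748 - 27869)/((-103 + E)*22 + 38593) = (-25748 - 27869)/((-103 + 63)*22 + 38593) = -53617/(-40*22 + 38593) = -53617/(-880 + 38593) = -53617/37713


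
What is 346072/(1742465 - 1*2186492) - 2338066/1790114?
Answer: -828836381995/397429474539 ≈ -2.0855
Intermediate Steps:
346072/(1742465 - 1*2186492) - 2338066/1790114 = 346072/(1742465 - 2186492) - 2338066*1/1790114 = 346072/(-444027) - 1169033/895057 = 346072*(-1/444027) - 1169033/895057 = -346072/444027 - 1169033/895057 = -828836381995/397429474539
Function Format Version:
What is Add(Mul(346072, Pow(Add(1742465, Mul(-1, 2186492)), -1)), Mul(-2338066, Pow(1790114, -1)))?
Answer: Rational(-828836381995, 397429474539) ≈ -2.0855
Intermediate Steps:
Add(Mul(346072, Pow(Add(1742465, Mul(-1, 2186492)), -1)), Mul(-2338066, Pow(1790114, -1))) = Add(Mul(346072, Pow(Add(1742465, -2186492), -1)), Mul(-2338066, Rational(1, 1790114))) = Add(Mul(346072, Pow(-444027, -1)), Rational(-1169033, 895057)) = Add(Mul(346072, Rational(-1, 444027)), Rational(-1169033, 895057)) = Add(Rational(-346072, 444027), Rational(-1169033, 895057)) = Rational(-828836381995, 397429474539)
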